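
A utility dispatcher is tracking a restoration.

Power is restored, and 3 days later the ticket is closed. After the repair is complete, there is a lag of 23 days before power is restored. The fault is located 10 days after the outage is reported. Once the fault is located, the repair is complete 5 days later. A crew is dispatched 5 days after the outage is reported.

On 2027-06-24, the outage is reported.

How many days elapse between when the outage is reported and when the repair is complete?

15 days

Causal path: the outage is reported → the fault is located → the repair is complete.
Total delay along the path: 10 + 5 = 15 days.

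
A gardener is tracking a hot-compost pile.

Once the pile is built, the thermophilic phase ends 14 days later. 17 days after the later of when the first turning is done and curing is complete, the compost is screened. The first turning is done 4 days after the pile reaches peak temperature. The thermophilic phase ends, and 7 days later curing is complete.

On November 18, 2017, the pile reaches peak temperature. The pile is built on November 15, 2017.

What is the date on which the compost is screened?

December 23, 2017

The pile reaches peak temperature: Nov 18, 2017.
The first turning is done: Nov 18, 2017 + 4 days = Nov 22, 2017.
The pile is built: Nov 15, 2017.
The thermophilic phase ends: Nov 15, 2017 + 14 days = Nov 29, 2017.
Curing is complete: Nov 29, 2017 + 7 days = Dec 6, 2017.
Both prerequisites met — the first turning is done (Nov 22, 2017), curing is complete (Dec 6, 2017); the later is Dec 6, 2017.
The compost is screened: Dec 6, 2017 + 17 days = Dec 23, 2017.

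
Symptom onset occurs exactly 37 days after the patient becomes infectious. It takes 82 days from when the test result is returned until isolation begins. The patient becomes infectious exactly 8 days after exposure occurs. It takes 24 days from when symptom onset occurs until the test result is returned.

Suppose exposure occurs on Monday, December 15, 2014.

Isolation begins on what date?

Friday, May 15, 2015

Exposure occurs: Dec 15, 2014.
The patient becomes infectious: Dec 15, 2014 + 8 days = Dec 23, 2014.
Symptom onset occurs: Dec 23, 2014 + 37 days = Jan 29, 2015.
The test result is returned: Jan 29, 2015 + 24 days = Feb 22, 2015.
Isolation begins: Feb 22, 2015 + 82 days = May 15, 2015.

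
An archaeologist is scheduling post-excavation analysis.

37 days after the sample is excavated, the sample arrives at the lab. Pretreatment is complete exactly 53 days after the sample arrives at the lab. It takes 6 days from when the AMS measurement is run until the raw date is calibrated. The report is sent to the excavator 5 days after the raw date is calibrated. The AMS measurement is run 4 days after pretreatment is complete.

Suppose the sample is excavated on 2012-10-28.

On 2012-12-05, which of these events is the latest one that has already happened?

The sample is excavated: Oct 28, 2012.
The sample arrives at the lab: Oct 28, 2012 + 37 days = Dec 4, 2012.
Pretreatment is complete: Dec 4, 2012 + 53 days = Jan 26, 2013.
The AMS measurement is run: Jan 26, 2013 + 4 days = Jan 30, 2013.
The raw date is calibrated: Jan 30, 2013 + 6 days = Feb 5, 2013.
The report is sent to the excavator: Feb 5, 2013 + 5 days = Feb 10, 2013.
Dec 5, 2012 falls between when the sample arrives at the lab (Dec 4, 2012) and when pretreatment is complete (Jan 26, 2013).

The sample arrives at the lab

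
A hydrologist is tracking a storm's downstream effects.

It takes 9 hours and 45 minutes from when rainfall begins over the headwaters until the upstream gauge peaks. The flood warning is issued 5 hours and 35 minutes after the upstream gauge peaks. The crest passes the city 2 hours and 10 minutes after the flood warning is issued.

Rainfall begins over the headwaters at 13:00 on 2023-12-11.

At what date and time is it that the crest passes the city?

06:30 on 2023-12-12

Rainfall begins over the headwaters: 13:00 Dec 11, 2023.
The upstream gauge peaks: 13:00 Dec 11, 2023 + 9h45m = 22:45 Dec 11, 2023.
The flood warning is issued: 22:45 Dec 11, 2023 + 5h35m = 04:20 Dec 12, 2023.
The crest passes the city: 04:20 Dec 12, 2023 + 2h10m = 06:30 Dec 12, 2023.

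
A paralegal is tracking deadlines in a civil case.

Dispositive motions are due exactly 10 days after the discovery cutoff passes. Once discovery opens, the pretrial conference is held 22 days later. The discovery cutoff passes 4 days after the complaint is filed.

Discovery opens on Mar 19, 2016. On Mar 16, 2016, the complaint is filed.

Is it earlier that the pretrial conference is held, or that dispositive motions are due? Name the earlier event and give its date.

Discovery opens: Mar 19, 2016.
The pretrial conference is held: Mar 19, 2016 + 22 days = Apr 10, 2016.
The complaint is filed: Mar 16, 2016.
The discovery cutoff passes: Mar 16, 2016 + 4 days = Mar 20, 2016.
Dispositive motions are due: Mar 20, 2016 + 10 days = Mar 30, 2016.
Comparing: the pretrial conference is held on Apr 10, 2016 vs dispositive motions are due on Mar 30, 2016. Earlier: dispositive motions are due.

Dispositive motions are due — Mar 30, 2016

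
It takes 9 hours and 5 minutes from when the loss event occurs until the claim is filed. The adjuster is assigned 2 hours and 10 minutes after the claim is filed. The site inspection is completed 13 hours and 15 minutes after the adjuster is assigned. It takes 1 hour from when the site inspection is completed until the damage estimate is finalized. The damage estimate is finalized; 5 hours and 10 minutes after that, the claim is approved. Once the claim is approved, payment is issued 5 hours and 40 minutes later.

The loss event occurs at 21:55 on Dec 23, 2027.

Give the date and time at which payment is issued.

10:15 on Dec 25, 2027

The loss event occurs: 21:55 Dec 23, 2027.
The claim is filed: 21:55 Dec 23, 2027 + 9h05m = 07:00 Dec 24, 2027.
The adjuster is assigned: 07:00 Dec 24, 2027 + 2h10m = 09:10 Dec 24, 2027.
The site inspection is completed: 09:10 Dec 24, 2027 + 13h15m = 22:25 Dec 24, 2027.
The damage estimate is finalized: 22:25 Dec 24, 2027 + 1h = 23:25 Dec 24, 2027.
The claim is approved: 23:25 Dec 24, 2027 + 5h10m = 04:35 Dec 25, 2027.
Payment is issued: 04:35 Dec 25, 2027 + 5h40m = 10:15 Dec 25, 2027.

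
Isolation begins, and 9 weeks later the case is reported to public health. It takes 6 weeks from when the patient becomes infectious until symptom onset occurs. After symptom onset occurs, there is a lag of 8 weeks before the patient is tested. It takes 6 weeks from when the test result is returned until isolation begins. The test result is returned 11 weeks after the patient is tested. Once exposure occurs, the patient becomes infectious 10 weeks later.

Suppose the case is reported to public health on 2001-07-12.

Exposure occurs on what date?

The case is reported to public health: Jul 12, 2001.
Isolation begins: Jul 12, 2001 − 9 weeks = May 10, 2001.
The test result is returned: May 10, 2001 − 6 weeks = Mar 29, 2001.
The patient is tested: Mar 29, 2001 − 11 weeks = Jan 11, 2001.
Symptom onset occurs: Jan 11, 2001 − 8 weeks = Nov 16, 2000.
The patient becomes infectious: Nov 16, 2000 − 6 weeks = Oct 5, 2000.
Exposure occurs: Oct 5, 2000 − 10 weeks = Jul 27, 2000.

2000-07-27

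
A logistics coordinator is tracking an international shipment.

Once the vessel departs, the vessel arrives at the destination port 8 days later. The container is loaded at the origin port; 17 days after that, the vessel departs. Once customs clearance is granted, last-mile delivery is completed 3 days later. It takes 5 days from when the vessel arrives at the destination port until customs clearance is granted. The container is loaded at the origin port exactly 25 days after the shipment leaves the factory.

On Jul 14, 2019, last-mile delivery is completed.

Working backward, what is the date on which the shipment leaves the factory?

Last-mile delivery is completed: Jul 14, 2019.
Customs clearance is granted: Jul 14, 2019 − 3 days = Jul 11, 2019.
The vessel arrives at the destination port: Jul 11, 2019 − 5 days = Jul 6, 2019.
The vessel departs: Jul 6, 2019 − 8 days = Jun 28, 2019.
The container is loaded at the origin port: Jun 28, 2019 − 17 days = Jun 11, 2019.
The shipment leaves the factory: Jun 11, 2019 − 25 days = May 17, 2019.

May 17, 2019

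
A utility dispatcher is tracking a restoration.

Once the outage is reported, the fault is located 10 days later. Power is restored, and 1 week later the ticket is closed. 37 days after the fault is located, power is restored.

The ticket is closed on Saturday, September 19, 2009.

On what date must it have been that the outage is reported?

Monday, July 27, 2009

The ticket is closed: Sep 19, 2009.
Power is restored: Sep 19, 2009 − 1 week = Sep 12, 2009.
The fault is located: Sep 12, 2009 − 37 days = Aug 6, 2009.
The outage is reported: Aug 6, 2009 − 10 days = Jul 27, 2009.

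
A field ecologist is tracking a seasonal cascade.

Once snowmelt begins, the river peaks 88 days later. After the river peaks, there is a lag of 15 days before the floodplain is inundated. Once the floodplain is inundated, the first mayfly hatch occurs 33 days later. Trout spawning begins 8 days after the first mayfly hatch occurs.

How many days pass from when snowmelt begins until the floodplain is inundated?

103 days

Causal path: snowmelt begins → the river peaks → the floodplain is inundated.
Total delay along the path: 88 + 15 = 103 days.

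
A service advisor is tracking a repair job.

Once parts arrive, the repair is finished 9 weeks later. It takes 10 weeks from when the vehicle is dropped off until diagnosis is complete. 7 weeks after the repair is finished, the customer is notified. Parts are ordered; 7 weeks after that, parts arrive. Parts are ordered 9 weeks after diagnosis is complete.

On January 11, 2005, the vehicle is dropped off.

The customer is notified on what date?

November 1, 2005

The vehicle is dropped off: Jan 11, 2005.
Diagnosis is complete: Jan 11, 2005 + 10 weeks = Mar 22, 2005.
Parts are ordered: Mar 22, 2005 + 9 weeks = May 24, 2005.
Parts arrive: May 24, 2005 + 7 weeks = Jul 12, 2005.
The repair is finished: Jul 12, 2005 + 9 weeks = Sep 13, 2005.
The customer is notified: Sep 13, 2005 + 7 weeks = Nov 1, 2005.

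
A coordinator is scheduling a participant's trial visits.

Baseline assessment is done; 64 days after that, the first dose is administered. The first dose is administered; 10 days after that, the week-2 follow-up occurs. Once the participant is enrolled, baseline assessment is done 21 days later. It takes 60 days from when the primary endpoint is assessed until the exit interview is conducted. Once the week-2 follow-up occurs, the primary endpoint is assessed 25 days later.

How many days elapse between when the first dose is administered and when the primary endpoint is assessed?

35 days

Causal path: the first dose is administered → the week-2 follow-up occurs → the primary endpoint is assessed.
Total delay along the path: 10 + 25 = 35 days.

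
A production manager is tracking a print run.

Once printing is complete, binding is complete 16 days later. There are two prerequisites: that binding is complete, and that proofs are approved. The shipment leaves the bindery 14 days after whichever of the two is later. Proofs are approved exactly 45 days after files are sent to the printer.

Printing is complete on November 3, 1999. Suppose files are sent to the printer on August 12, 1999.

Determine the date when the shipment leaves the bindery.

December 3, 1999

Printing is complete: Nov 3, 1999.
Binding is complete: Nov 3, 1999 + 16 days = Nov 19, 1999.
Files are sent to the printer: Aug 12, 1999.
Proofs are approved: Aug 12, 1999 + 45 days = Sep 26, 1999.
Both prerequisites met — binding is complete (Nov 19, 1999), proofs are approved (Sep 26, 1999); the later is Nov 19, 1999.
The shipment leaves the bindery: Nov 19, 1999 + 14 days = Dec 3, 1999.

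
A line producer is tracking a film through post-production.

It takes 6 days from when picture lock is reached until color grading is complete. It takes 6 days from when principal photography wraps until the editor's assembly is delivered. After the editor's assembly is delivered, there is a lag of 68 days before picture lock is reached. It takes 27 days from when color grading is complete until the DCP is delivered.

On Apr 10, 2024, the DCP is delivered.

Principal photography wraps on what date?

The DCP is delivered: Apr 10, 2024.
Color grading is complete: Apr 10, 2024 − 27 days = Mar 14, 2024.
Picture lock is reached: Mar 14, 2024 − 6 days = Mar 8, 2024.
The editor's assembly is delivered: Mar 8, 2024 − 68 days = Dec 31, 2023.
Principal photography wraps: Dec 31, 2023 − 6 days = Dec 25, 2023.

Dec 25, 2023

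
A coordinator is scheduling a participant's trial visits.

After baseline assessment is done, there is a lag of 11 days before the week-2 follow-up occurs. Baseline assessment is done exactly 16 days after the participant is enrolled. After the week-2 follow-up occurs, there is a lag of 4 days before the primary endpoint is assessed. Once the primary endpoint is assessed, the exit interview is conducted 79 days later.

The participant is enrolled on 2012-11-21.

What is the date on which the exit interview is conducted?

The participant is enrolled: Nov 21, 2012.
Baseline assessment is done: Nov 21, 2012 + 16 days = Dec 7, 2012.
The week-2 follow-up occurs: Dec 7, 2012 + 11 days = Dec 18, 2012.
The primary endpoint is assessed: Dec 18, 2012 + 4 days = Dec 22, 2012.
The exit interview is conducted: Dec 22, 2012 + 79 days = Mar 11, 2013.

2013-03-11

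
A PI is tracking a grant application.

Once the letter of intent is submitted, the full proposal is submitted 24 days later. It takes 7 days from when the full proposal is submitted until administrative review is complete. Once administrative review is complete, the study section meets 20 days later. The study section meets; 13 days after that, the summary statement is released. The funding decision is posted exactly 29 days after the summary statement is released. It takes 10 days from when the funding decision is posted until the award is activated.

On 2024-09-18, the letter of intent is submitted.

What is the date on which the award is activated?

The letter of intent is submitted: Sep 18, 2024.
The full proposal is submitted: Sep 18, 2024 + 24 days = Oct 12, 2024.
Administrative review is complete: Oct 12, 2024 + 7 days = Oct 19, 2024.
The study section meets: Oct 19, 2024 + 20 days = Nov 8, 2024.
The summary statement is released: Nov 8, 2024 + 13 days = Nov 21, 2024.
The funding decision is posted: Nov 21, 2024 + 29 days = Dec 20, 2024.
The award is activated: Dec 20, 2024 + 10 days = Dec 30, 2024.

2024-12-30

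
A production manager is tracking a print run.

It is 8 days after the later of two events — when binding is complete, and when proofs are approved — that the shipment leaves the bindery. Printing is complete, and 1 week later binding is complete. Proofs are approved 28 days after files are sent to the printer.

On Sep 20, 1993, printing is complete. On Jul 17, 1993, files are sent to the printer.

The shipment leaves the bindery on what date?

Oct 5, 1993

Printing is complete: Sep 20, 1993.
Binding is complete: Sep 20, 1993 + 1 week = Sep 27, 1993.
Files are sent to the printer: Jul 17, 1993.
Proofs are approved: Jul 17, 1993 + 28 days = Aug 14, 1993.
Both prerequisites met — binding is complete (Sep 27, 1993), proofs are approved (Aug 14, 1993); the later is Sep 27, 1993.
The shipment leaves the bindery: Sep 27, 1993 + 8 days = Oct 5, 1993.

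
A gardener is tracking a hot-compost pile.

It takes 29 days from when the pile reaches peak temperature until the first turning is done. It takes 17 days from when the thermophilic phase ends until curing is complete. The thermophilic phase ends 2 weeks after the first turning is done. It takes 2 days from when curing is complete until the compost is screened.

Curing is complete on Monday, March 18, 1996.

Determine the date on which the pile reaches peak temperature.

Thursday, January 18, 1996

Curing is complete: Mar 18, 1996.
The thermophilic phase ends: Mar 18, 1996 − 17 days = Mar 1, 1996.
The first turning is done: Mar 1, 1996 − 2 weeks = Feb 16, 1996.
The pile reaches peak temperature: Feb 16, 1996 − 29 days = Jan 18, 1996.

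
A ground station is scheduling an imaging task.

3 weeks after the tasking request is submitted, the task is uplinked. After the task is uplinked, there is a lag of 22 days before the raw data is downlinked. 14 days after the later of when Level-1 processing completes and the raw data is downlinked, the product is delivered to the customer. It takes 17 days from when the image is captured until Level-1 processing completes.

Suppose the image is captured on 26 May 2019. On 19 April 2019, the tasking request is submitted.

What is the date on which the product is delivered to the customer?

The image is captured: May 26, 2019.
Level-1 processing completes: May 26, 2019 + 17 days = Jun 12, 2019.
The tasking request is submitted: Apr 19, 2019.
The task is uplinked: Apr 19, 2019 + 3 weeks = May 10, 2019.
The raw data is downlinked: May 10, 2019 + 22 days = Jun 1, 2019.
Both prerequisites met — Level-1 processing completes (Jun 12, 2019), the raw data is downlinked (Jun 1, 2019); the later is Jun 12, 2019.
The product is delivered to the customer: Jun 12, 2019 + 14 days = Jun 26, 2019.

26 June 2019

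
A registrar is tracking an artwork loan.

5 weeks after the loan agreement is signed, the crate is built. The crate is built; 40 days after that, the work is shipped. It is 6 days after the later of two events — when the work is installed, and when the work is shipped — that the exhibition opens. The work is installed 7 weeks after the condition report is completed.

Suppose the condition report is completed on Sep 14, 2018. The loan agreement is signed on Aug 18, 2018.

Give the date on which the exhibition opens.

The condition report is completed: Sep 14, 2018.
The work is installed: Sep 14, 2018 + 7 weeks = Nov 2, 2018.
The loan agreement is signed: Aug 18, 2018.
The crate is built: Aug 18, 2018 + 5 weeks = Sep 22, 2018.
The work is shipped: Sep 22, 2018 + 40 days = Nov 1, 2018.
Both prerequisites met — the work is installed (Nov 2, 2018), the work is shipped (Nov 1, 2018); the later is Nov 2, 2018.
The exhibition opens: Nov 2, 2018 + 6 days = Nov 8, 2018.

Nov 8, 2018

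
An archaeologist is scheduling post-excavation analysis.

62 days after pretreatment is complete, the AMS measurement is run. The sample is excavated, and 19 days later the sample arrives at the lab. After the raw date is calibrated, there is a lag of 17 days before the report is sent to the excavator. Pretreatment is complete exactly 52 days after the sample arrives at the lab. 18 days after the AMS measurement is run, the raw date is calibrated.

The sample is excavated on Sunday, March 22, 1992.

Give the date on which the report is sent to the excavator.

Sunday, September 6, 1992

The sample is excavated: Mar 22, 1992.
The sample arrives at the lab: Mar 22, 1992 + 19 days = Apr 10, 1992.
Pretreatment is complete: Apr 10, 1992 + 52 days = Jun 1, 1992.
The AMS measurement is run: Jun 1, 1992 + 62 days = Aug 2, 1992.
The raw date is calibrated: Aug 2, 1992 + 18 days = Aug 20, 1992.
The report is sent to the excavator: Aug 20, 1992 + 17 days = Sep 6, 1992.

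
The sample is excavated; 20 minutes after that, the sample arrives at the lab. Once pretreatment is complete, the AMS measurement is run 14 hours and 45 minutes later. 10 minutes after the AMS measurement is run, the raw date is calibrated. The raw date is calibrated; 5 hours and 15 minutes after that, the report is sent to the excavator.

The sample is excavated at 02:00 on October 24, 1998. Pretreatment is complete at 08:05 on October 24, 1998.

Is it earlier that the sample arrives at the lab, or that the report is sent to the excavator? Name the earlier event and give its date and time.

The sample arrives at the lab — 02:20 on October 24, 1998

The sample is excavated: 02:00 Oct 24, 1998.
The sample arrives at the lab: 02:00 Oct 24, 1998 + 20m = 02:20 Oct 24, 1998.
Pretreatment is complete: 08:05 Oct 24, 1998.
The AMS measurement is run: 08:05 Oct 24, 1998 + 14h45m = 22:50 Oct 24, 1998.
The raw date is calibrated: 22:50 Oct 24, 1998 + 10m = 23:00 Oct 24, 1998.
The report is sent to the excavator: 23:00 Oct 24, 1998 + 5h15m = 04:15 Oct 25, 1998.
Comparing: the sample arrives at the lab at 02:20 Oct 24, 1998 vs the report is sent to the excavator at 04:15 Oct 25, 1998. Earlier: the sample arrives at the lab.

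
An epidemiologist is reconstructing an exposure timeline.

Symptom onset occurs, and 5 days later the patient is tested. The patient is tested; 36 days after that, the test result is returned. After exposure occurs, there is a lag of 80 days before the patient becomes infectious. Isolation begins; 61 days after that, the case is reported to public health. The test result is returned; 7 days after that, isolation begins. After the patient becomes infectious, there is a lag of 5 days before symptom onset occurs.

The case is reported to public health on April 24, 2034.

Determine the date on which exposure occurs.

October 12, 2033

The case is reported to public health: Apr 24, 2034.
Isolation begins: Apr 24, 2034 − 61 days = Feb 22, 2034.
The test result is returned: Feb 22, 2034 − 7 days = Feb 15, 2034.
The patient is tested: Feb 15, 2034 − 36 days = Jan 10, 2034.
Symptom onset occurs: Jan 10, 2034 − 5 days = Jan 5, 2034.
The patient becomes infectious: Jan 5, 2034 − 5 days = Dec 31, 2033.
Exposure occurs: Dec 31, 2033 − 80 days = Oct 12, 2033.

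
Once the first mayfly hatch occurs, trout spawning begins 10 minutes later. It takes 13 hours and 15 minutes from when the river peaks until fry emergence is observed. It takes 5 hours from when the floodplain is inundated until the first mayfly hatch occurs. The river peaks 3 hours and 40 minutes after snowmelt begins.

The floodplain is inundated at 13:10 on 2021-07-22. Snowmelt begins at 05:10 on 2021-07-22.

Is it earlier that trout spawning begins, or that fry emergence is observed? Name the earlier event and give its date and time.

Trout spawning begins — 18:20 on 2021-07-22

The floodplain is inundated: 13:10 Jul 22, 2021.
The first mayfly hatch occurs: 13:10 Jul 22, 2021 + 5h = 18:10 Jul 22, 2021.
Trout spawning begins: 18:10 Jul 22, 2021 + 10m = 18:20 Jul 22, 2021.
Snowmelt begins: 05:10 Jul 22, 2021.
The river peaks: 05:10 Jul 22, 2021 + 3h40m = 08:50 Jul 22, 2021.
Fry emergence is observed: 08:50 Jul 22, 2021 + 13h15m = 22:05 Jul 22, 2021.
Comparing: trout spawning begins at 18:20 Jul 22, 2021 vs fry emergence is observed at 22:05 Jul 22, 2021. Earlier: trout spawning begins.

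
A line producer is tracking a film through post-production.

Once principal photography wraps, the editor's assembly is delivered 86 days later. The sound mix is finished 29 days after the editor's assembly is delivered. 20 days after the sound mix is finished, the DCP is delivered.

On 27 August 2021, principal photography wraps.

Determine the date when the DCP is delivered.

9 January 2022

Principal photography wraps: Aug 27, 2021.
The editor's assembly is delivered: Aug 27, 2021 + 86 days = Nov 21, 2021.
The sound mix is finished: Nov 21, 2021 + 29 days = Dec 20, 2021.
The DCP is delivered: Dec 20, 2021 + 20 days = Jan 9, 2022.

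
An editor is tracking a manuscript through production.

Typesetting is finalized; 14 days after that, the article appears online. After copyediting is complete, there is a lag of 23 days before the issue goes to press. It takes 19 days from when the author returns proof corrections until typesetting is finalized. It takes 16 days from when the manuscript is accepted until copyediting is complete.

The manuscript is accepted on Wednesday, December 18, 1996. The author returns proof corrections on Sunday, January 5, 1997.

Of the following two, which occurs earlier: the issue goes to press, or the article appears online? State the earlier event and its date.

The manuscript is accepted: Dec 18, 1996.
Copyediting is complete: Dec 18, 1996 + 16 days = Jan 3, 1997.
The issue goes to press: Jan 3, 1997 + 23 days = Jan 26, 1997.
The author returns proof corrections: Jan 5, 1997.
Typesetting is finalized: Jan 5, 1997 + 19 days = Jan 24, 1997.
The article appears online: Jan 24, 1997 + 14 days = Feb 7, 1997.
Comparing: the issue goes to press on Jan 26, 1997 vs the article appears online on Feb 7, 1997. Earlier: the issue goes to press.

The issue goes to press — Sunday, January 26, 1997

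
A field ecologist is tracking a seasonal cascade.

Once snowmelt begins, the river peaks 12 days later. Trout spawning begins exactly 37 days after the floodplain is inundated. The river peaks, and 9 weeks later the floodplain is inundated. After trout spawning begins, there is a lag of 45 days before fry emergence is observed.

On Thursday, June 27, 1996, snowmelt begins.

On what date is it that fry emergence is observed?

Snowmelt begins: Jun 27, 1996.
The river peaks: Jun 27, 1996 + 12 days = Jul 9, 1996.
The floodplain is inundated: Jul 9, 1996 + 9 weeks = Sep 10, 1996.
Trout spawning begins: Sep 10, 1996 + 37 days = Oct 17, 1996.
Fry emergence is observed: Oct 17, 1996 + 45 days = Dec 1, 1996.

Sunday, December 1, 1996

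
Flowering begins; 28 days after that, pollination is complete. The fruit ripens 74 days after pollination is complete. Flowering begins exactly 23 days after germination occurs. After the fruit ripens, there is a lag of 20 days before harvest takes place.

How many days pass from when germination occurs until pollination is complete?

51 days

Causal path: germination occurs → flowering begins → pollination is complete.
Total delay along the path: 23 + 28 = 51 days.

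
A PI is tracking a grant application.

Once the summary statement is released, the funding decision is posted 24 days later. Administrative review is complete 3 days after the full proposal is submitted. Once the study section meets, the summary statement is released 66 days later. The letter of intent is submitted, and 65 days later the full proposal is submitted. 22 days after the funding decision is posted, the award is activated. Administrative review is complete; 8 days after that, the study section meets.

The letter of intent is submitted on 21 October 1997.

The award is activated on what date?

27 April 1998

The letter of intent is submitted: Oct 21, 1997.
The full proposal is submitted: Oct 21, 1997 + 65 days = Dec 25, 1997.
Administrative review is complete: Dec 25, 1997 + 3 days = Dec 28, 1997.
The study section meets: Dec 28, 1997 + 8 days = Jan 5, 1998.
The summary statement is released: Jan 5, 1998 + 66 days = Mar 12, 1998.
The funding decision is posted: Mar 12, 1998 + 24 days = Apr 5, 1998.
The award is activated: Apr 5, 1998 + 22 days = Apr 27, 1998.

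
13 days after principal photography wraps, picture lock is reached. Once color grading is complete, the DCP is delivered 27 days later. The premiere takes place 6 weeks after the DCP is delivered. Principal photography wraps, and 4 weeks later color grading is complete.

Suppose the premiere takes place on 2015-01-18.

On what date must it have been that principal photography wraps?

The premiere takes place: Jan 18, 2015.
The DCP is delivered: Jan 18, 2015 − 6 weeks = Dec 7, 2014.
Color grading is complete: Dec 7, 2014 − 27 days = Nov 10, 2014.
Principal photography wraps: Nov 10, 2014 − 4 weeks = Oct 13, 2014.

2014-10-13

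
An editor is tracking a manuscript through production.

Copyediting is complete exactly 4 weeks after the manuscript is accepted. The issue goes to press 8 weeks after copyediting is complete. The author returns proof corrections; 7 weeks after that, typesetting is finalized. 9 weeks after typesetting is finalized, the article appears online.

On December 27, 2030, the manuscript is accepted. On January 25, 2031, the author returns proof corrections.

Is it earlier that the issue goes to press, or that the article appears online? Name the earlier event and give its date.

The issue goes to press — March 21, 2031

The manuscript is accepted: Dec 27, 2030.
Copyediting is complete: Dec 27, 2030 + 4 weeks = Jan 24, 2031.
The issue goes to press: Jan 24, 2031 + 8 weeks = Mar 21, 2031.
The author returns proof corrections: Jan 25, 2031.
Typesetting is finalized: Jan 25, 2031 + 7 weeks = Mar 15, 2031.
The article appears online: Mar 15, 2031 + 9 weeks = May 17, 2031.
Comparing: the issue goes to press on Mar 21, 2031 vs the article appears online on May 17, 2031. Earlier: the issue goes to press.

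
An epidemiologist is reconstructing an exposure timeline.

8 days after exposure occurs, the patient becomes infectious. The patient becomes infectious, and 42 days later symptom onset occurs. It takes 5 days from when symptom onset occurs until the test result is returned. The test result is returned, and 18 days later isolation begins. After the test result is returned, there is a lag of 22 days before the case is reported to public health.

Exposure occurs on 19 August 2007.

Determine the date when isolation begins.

Exposure occurs: Aug 19, 2007.
The patient becomes infectious: Aug 19, 2007 + 8 days = Aug 27, 2007.
Symptom onset occurs: Aug 27, 2007 + 42 days = Oct 8, 2007.
The test result is returned: Oct 8, 2007 + 5 days = Oct 13, 2007.
Isolation begins: Oct 13, 2007 + 18 days = Oct 31, 2007.

31 October 2007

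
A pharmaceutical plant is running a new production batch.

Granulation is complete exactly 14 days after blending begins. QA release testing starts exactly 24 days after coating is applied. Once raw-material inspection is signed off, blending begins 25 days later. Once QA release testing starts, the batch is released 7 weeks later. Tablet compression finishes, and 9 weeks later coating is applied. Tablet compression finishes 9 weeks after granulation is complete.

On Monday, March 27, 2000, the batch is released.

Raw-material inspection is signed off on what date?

Monday, August 2, 1999

The batch is released: Mar 27, 2000.
QA release testing starts: Mar 27, 2000 − 7 weeks = Feb 7, 2000.
Coating is applied: Feb 7, 2000 − 24 days = Jan 14, 2000.
Tablet compression finishes: Jan 14, 2000 − 9 weeks = Nov 12, 1999.
Granulation is complete: Nov 12, 1999 − 9 weeks = Sep 10, 1999.
Blending begins: Sep 10, 1999 − 14 days = Aug 27, 1999.
Raw-material inspection is signed off: Aug 27, 1999 − 25 days = Aug 2, 1999.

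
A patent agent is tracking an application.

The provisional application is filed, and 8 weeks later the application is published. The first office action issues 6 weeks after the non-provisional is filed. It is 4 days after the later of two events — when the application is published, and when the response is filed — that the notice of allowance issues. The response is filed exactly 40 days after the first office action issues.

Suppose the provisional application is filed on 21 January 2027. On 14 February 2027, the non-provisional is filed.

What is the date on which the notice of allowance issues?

The provisional application is filed: Jan 21, 2027.
The application is published: Jan 21, 2027 + 8 weeks = Mar 18, 2027.
The non-provisional is filed: Feb 14, 2027.
The first office action issues: Feb 14, 2027 + 6 weeks = Mar 28, 2027.
The response is filed: Mar 28, 2027 + 40 days = May 7, 2027.
Both prerequisites met — the application is published (Mar 18, 2027), the response is filed (May 7, 2027); the later is May 7, 2027.
The notice of allowance issues: May 7, 2027 + 4 days = May 11, 2027.

11 May 2027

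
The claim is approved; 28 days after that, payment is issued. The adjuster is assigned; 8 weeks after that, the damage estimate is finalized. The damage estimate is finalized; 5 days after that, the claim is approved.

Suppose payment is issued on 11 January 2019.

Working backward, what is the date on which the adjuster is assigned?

14 October 2018

Payment is issued: Jan 11, 2019.
The claim is approved: Jan 11, 2019 − 28 days = Dec 14, 2018.
The damage estimate is finalized: Dec 14, 2018 − 5 days = Dec 9, 2018.
The adjuster is assigned: Dec 9, 2018 − 8 weeks = Oct 14, 2018.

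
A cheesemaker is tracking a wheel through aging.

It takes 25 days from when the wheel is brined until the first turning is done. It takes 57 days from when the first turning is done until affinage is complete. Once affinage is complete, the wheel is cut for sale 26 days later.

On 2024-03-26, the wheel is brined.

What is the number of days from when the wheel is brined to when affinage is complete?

82 days

Causal path: the wheel is brined → the first turning is done → affinage is complete.
Total delay along the path: 25 + 57 = 82 days.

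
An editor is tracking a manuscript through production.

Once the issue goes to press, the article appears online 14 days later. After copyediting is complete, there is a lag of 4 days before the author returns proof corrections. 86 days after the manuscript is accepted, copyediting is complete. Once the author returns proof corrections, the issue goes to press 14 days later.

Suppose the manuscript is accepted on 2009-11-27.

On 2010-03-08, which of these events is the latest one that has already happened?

The manuscript is accepted: Nov 27, 2009.
Copyediting is complete: Nov 27, 2009 + 86 days = Feb 21, 2010.
The author returns proof corrections: Feb 21, 2010 + 4 days = Feb 25, 2010.
The issue goes to press: Feb 25, 2010 + 14 days = Mar 11, 2010.
The article appears online: Mar 11, 2010 + 14 days = Mar 25, 2010.
Mar 8, 2010 falls between when the author returns proof corrections (Feb 25, 2010) and when the issue goes to press (Mar 11, 2010).

The author returns proof corrections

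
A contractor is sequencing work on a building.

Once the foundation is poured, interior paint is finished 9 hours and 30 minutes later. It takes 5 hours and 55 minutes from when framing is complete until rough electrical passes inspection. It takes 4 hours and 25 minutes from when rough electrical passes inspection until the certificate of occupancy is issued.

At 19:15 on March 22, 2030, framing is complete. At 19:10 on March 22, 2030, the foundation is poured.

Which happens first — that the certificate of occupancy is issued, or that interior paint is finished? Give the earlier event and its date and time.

Framing is complete: 19:15 Mar 22, 2030.
Rough electrical passes inspection: 19:15 Mar 22, 2030 + 5h55m = 01:10 Mar 23, 2030.
The certificate of occupancy is issued: 01:10 Mar 23, 2030 + 4h25m = 05:35 Mar 23, 2030.
The foundation is poured: 19:10 Mar 22, 2030.
Interior paint is finished: 19:10 Mar 22, 2030 + 9h30m = 04:40 Mar 23, 2030.
Comparing: the certificate of occupancy is issued at 05:35 Mar 23, 2030 vs interior paint is finished at 04:40 Mar 23, 2030. Earlier: interior paint is finished.

Interior paint is finished — 04:40 on March 23, 2030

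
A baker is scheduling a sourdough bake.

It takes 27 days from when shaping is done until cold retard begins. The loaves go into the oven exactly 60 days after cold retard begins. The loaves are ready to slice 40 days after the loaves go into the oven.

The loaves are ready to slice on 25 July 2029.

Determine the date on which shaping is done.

20 March 2029

The loaves are ready to slice: Jul 25, 2029.
The loaves go into the oven: Jul 25, 2029 − 40 days = Jun 15, 2029.
Cold retard begins: Jun 15, 2029 − 60 days = Apr 16, 2029.
Shaping is done: Apr 16, 2029 − 27 days = Mar 20, 2029.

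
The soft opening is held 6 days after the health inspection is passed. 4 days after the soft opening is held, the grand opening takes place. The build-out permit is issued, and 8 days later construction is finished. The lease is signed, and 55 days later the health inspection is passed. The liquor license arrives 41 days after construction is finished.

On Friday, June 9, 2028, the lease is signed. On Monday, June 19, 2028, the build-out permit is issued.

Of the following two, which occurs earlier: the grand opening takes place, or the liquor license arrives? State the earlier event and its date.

The liquor license arrives — Monday, August 7, 2028

The lease is signed: Jun 9, 2028.
The health inspection is passed: Jun 9, 2028 + 55 days = Aug 3, 2028.
The soft opening is held: Aug 3, 2028 + 6 days = Aug 9, 2028.
The grand opening takes place: Aug 9, 2028 + 4 days = Aug 13, 2028.
The build-out permit is issued: Jun 19, 2028.
Construction is finished: Jun 19, 2028 + 8 days = Jun 27, 2028.
The liquor license arrives: Jun 27, 2028 + 41 days = Aug 7, 2028.
Comparing: the grand opening takes place on Aug 13, 2028 vs the liquor license arrives on Aug 7, 2028. Earlier: the liquor license arrives.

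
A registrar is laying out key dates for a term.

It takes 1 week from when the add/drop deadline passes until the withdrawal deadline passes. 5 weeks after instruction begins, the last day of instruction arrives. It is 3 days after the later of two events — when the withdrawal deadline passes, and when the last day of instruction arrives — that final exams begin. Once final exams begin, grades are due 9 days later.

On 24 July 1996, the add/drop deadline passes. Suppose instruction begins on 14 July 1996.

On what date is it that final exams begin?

21 August 1996

The add/drop deadline passes: Jul 24, 1996.
The withdrawal deadline passes: Jul 24, 1996 + 1 week = Jul 31, 1996.
Instruction begins: Jul 14, 1996.
The last day of instruction arrives: Jul 14, 1996 + 5 weeks = Aug 18, 1996.
Both prerequisites met — the withdrawal deadline passes (Jul 31, 1996), the last day of instruction arrives (Aug 18, 1996); the later is Aug 18, 1996.
Final exams begin: Aug 18, 1996 + 3 days = Aug 21, 1996.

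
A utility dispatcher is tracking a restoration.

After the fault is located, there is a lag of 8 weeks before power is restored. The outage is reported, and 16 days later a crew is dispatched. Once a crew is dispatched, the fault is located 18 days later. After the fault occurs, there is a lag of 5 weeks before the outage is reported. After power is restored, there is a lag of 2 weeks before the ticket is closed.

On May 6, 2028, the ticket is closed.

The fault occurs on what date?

Dec 19, 2027

The ticket is closed: May 6, 2028.
Power is restored: May 6, 2028 − 2 weeks = Apr 22, 2028.
The fault is located: Apr 22, 2028 − 8 weeks = Feb 26, 2028.
A crew is dispatched: Feb 26, 2028 − 18 days = Feb 8, 2028.
The outage is reported: Feb 8, 2028 − 16 days = Jan 23, 2028.
The fault occurs: Jan 23, 2028 − 5 weeks = Dec 19, 2027.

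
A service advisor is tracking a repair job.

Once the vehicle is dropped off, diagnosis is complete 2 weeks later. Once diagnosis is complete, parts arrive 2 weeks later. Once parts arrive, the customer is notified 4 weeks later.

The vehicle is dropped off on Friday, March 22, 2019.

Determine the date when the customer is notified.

Friday, May 17, 2019

The vehicle is dropped off: Mar 22, 2019.
Diagnosis is complete: Mar 22, 2019 + 2 weeks = Apr 5, 2019.
Parts arrive: Apr 5, 2019 + 2 weeks = Apr 19, 2019.
The customer is notified: Apr 19, 2019 + 4 weeks = May 17, 2019.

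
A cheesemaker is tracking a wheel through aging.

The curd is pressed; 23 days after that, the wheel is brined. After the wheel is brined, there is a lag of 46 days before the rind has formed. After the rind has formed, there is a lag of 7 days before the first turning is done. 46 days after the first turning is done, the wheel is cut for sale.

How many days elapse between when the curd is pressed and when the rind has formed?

69 days

Causal path: the curd is pressed → the wheel is brined → the rind has formed.
Total delay along the path: 23 + 46 = 69 days.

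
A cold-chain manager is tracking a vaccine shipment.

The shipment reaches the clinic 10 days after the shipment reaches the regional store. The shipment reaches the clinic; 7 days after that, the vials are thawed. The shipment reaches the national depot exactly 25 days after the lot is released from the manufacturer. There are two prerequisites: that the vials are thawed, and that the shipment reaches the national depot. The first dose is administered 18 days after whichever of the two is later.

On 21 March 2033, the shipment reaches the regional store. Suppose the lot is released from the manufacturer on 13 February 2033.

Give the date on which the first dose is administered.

The shipment reaches the regional store: Mar 21, 2033.
The shipment reaches the clinic: Mar 21, 2033 + 10 days = Mar 31, 2033.
The vials are thawed: Mar 31, 2033 + 7 days = Apr 7, 2033.
The lot is released from the manufacturer: Feb 13, 2033.
The shipment reaches the national depot: Feb 13, 2033 + 25 days = Mar 10, 2033.
Both prerequisites met — the vials are thawed (Apr 7, 2033), the shipment reaches the national depot (Mar 10, 2033); the later is Apr 7, 2033.
The first dose is administered: Apr 7, 2033 + 18 days = Apr 25, 2033.

25 April 2033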